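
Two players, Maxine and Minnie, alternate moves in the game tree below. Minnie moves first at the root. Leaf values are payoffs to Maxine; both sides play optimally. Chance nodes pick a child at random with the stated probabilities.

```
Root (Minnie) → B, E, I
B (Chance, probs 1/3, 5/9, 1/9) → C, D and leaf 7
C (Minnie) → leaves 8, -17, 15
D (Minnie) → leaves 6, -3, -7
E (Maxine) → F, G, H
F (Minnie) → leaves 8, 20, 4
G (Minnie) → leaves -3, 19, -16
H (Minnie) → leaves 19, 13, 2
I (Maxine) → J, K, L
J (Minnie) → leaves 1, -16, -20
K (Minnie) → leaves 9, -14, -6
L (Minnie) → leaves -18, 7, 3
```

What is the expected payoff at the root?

C (Minnie): min(8, -17, 15) = -17
D (Minnie): min(6, -3, -7) = -7
B (Chance): 1/3·-17 + 5/9·-7 + 1/9·7 = -8.78
F (Minnie): min(8, 20, 4) = 4
G (Minnie): min(-3, 19, -16) = -16
H (Minnie): min(19, 13, 2) = 2
E (Maxine): max(4, -16, 2) = 4
J (Minnie): min(1, -16, -20) = -20
K (Minnie): min(9, -14, -6) = -14
L (Minnie): min(-18, 7, 3) = -18
I (Maxine): max(-20, -14, -18) = -14
Root (Minnie): min(-8.78, 4, -14) = -14

-14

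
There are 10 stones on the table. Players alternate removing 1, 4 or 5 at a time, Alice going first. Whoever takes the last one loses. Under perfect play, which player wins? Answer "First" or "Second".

First

Mark each pile size as W (mover wins) or L (mover loses):
i:   0  1  2  3  4  5  6  7  8  9 10
     W  L  W  L  W  W  W  W  W  L  W
Position 10 is W, so the first player wins.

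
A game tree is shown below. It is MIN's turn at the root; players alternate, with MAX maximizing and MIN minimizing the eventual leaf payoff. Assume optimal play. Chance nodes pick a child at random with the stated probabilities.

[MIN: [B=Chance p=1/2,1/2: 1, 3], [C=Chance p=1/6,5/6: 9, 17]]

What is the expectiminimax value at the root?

B (Chance): 1/2·1 + 1/2·3 = 2
C (Chance): 1/6·9 + 5/6·17 = 15.67
Root (MIN): min(2, 15.67) = 2

2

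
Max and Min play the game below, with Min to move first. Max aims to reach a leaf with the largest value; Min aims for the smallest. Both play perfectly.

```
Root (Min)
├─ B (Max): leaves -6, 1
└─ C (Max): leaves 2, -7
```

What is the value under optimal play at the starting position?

B (Max): max(-6, 1) = 1
C (Max): max(2, -7) = 2
Root (Min): min(1, 2) = 1

1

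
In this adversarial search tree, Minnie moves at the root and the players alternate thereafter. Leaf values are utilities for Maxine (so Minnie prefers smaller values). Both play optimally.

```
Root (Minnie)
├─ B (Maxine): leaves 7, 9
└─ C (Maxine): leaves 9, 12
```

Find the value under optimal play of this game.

9

B (Maxine): max(7, 9) = 9
C (Maxine): max(9, 12) = 12
Root (Minnie): min(9, 12) = 9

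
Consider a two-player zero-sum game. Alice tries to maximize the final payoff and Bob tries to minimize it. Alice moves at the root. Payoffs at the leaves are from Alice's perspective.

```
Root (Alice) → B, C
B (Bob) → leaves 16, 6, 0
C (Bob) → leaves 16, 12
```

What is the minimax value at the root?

B (Bob): min(16, 6, 0) = 0
C (Bob): min(16, 12) = 12
Root (Alice): max(0, 12) = 12

12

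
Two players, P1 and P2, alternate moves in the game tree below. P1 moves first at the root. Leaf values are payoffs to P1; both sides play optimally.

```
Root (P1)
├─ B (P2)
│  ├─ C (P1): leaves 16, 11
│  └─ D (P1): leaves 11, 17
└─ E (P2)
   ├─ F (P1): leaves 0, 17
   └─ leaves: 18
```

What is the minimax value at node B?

16

C: max(16, 11) = 16
D: max(11, 17) = 17
B: min(16, 17) = 16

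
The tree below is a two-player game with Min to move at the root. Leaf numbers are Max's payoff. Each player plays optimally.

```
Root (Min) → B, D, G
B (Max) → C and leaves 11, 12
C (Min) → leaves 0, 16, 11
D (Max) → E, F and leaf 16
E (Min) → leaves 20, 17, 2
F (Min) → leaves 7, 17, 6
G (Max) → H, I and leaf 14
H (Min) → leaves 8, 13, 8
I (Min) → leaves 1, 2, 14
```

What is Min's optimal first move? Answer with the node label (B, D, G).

C (Min): min(0, 16, 11) = 0
B (Max): max(0, 11, 12) = 12
E (Min): min(20, 17, 2) = 2
F (Min): min(7, 17, 6) = 6
D (Max): max(2, 6, 16) = 16
H (Min): min(8, 13, 8) = 8
I (Min): min(1, 2, 14) = 1
G (Max): max(8, 1, 14) = 14
Root (Min): min(12, 16, 14) = 12
Min picks the child with the lowest value: B (value 12).

B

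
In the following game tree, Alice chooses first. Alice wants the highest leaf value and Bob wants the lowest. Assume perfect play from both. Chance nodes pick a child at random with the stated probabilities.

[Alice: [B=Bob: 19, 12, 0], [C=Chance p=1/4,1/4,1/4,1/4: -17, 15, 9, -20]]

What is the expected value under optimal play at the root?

B (Bob): min(19, 12, 0) = 0
C (Chance): 1/4·-17 + 1/4·15 + 1/4·9 + 1/4·-20 = -3.25
Root (Alice): max(0, -3.25) = 0

0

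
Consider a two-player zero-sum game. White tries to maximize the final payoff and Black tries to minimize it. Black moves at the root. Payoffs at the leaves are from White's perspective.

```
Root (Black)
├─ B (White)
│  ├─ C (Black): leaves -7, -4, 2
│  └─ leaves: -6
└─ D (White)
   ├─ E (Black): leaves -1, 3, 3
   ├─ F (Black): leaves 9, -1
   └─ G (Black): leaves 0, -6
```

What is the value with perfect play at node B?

-6

C: min(-7, -4, 2) = -7
B: max(-7, -6) = -6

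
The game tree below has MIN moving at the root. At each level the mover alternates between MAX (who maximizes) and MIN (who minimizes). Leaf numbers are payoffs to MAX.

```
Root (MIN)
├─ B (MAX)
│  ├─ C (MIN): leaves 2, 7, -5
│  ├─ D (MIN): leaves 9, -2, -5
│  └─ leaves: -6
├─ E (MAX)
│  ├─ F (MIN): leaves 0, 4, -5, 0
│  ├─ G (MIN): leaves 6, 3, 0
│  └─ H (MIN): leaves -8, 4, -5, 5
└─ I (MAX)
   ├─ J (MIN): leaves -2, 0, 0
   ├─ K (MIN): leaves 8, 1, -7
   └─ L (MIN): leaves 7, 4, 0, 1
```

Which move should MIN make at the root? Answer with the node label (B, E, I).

B

C (MIN): min(2, 7, -5) = -5
D (MIN): min(9, -2, -5) = -5
B (MAX): max(-5, -5, -6) = -5
F (MIN): min(0, 4, -5, 0) = -5
G (MIN): min(6, 3, 0) = 0
H (MIN): min(-8, 4, -5, 5) = -8
E (MAX): max(-5, 0, -8) = 0
J (MIN): min(-2, 0, 0) = -2
K (MIN): min(8, 1, -7) = -7
L (MIN): min(7, 4, 0, 1) = 0
I (MAX): max(-2, -7, 0) = 0
Root (MIN): min(-5, 0, 0) = -5
MIN picks the child with the lowest value: B (value -5).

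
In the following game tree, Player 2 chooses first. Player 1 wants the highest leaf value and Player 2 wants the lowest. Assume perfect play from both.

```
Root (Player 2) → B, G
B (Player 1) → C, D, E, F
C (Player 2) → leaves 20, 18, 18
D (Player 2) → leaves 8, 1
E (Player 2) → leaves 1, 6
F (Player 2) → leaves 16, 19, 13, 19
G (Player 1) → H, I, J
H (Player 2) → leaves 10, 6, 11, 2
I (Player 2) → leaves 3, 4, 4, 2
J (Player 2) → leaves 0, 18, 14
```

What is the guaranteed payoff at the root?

2

C (Player 2): min(20, 18, 18) = 18
D (Player 2): min(8, 1) = 1
E (Player 2): min(1, 6) = 1
F (Player 2): min(16, 19, 13, 19) = 13
B (Player 1): max(18, 1, 1, 13) = 18
H (Player 2): min(10, 6, 11, 2) = 2
I (Player 2): min(3, 4, 4, 2) = 2
J (Player 2): min(0, 18, 14) = 0
G (Player 1): max(2, 2, 0) = 2
Root (Player 2): min(18, 2) = 2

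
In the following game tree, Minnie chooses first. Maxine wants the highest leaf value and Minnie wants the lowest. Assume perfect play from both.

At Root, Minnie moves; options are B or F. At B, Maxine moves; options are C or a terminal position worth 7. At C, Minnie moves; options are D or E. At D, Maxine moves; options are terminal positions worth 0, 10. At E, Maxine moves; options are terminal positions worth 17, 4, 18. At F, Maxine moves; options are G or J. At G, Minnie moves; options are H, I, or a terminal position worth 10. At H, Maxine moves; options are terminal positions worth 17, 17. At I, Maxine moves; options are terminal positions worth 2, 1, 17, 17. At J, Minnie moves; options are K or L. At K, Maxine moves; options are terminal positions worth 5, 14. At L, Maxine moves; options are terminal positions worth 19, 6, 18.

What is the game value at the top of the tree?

10

D (Maxine): max(0, 10) = 10
E (Maxine): max(17, 4, 18) = 18
C (Minnie): min(10, 18) = 10
B (Maxine): max(10, 7) = 10
H (Maxine): max(17, 17) = 17
I (Maxine): max(2, 1, 17, 17) = 17
G (Minnie): min(17, 17, 10) = 10
K (Maxine): max(5, 14) = 14
L (Maxine): max(19, 6, 18) = 19
J (Minnie): min(14, 19) = 14
F (Maxine): max(10, 14) = 14
Root (Minnie): min(10, 14) = 10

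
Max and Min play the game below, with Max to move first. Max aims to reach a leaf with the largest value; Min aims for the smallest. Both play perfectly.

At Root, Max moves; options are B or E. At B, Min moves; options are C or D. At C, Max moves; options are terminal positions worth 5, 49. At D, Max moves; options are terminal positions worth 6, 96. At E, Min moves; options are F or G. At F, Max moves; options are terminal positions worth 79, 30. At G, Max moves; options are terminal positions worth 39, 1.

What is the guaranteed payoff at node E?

F: max(79, 30) = 79
G: max(39, 1) = 39
E: min(79, 39) = 39

39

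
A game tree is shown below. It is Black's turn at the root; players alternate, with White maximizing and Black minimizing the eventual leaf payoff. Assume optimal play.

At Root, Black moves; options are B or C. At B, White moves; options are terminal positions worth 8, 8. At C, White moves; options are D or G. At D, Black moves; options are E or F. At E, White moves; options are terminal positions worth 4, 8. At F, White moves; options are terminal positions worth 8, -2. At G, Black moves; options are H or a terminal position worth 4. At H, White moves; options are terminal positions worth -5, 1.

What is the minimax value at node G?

1

H: max(-5, 1) = 1
G: min(1, 4) = 1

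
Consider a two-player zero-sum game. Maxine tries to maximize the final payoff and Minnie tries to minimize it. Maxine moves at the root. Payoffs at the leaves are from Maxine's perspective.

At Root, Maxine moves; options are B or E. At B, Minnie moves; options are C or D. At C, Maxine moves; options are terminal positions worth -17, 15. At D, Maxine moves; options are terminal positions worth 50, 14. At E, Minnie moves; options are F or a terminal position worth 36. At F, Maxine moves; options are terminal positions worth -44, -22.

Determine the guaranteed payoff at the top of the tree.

15

C (Maxine): max(-17, 15) = 15
D (Maxine): max(50, 14) = 50
B (Minnie): min(15, 50) = 15
F (Maxine): max(-44, -22) = -22
E (Minnie): min(-22, 36) = -22
Root (Maxine): max(15, -22) = 15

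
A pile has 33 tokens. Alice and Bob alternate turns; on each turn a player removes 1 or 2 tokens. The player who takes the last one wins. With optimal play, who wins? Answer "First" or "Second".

i:   0  1  2  3  4  5  6  7  8  9 10 11 12 13 14 15 16 17 18 19 20 21 22 23 24 25 26 27 28 29 30 31 32 33
     L  W  W  L  W  W  L  W  W  L  W  W  L  W  W  L  W  W  L  W  W  L  W  W  L  W  W  L  W  W  L  W  W  L
Position 33 is L, so the second player wins.

Second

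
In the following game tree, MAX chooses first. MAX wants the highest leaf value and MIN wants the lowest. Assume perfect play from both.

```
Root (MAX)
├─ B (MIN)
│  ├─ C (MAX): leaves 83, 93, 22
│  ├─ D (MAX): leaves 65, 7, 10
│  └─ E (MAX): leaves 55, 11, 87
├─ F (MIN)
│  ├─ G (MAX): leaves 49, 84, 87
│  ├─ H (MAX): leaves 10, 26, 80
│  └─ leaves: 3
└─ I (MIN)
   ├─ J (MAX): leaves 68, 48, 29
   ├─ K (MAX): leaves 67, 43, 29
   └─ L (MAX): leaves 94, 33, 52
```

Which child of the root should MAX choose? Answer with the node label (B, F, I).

C (MAX): max(83, 93, 22) = 93
D (MAX): max(65, 7, 10) = 65
E (MAX): max(55, 11, 87) = 87
B (MIN): min(93, 65, 87) = 65
G (MAX): max(49, 84, 87) = 87
H (MAX): max(10, 26, 80) = 80
F (MIN): min(87, 80, 3) = 3
J (MAX): max(68, 48, 29) = 68
K (MAX): max(67, 43, 29) = 67
L (MAX): max(94, 33, 52) = 94
I (MIN): min(68, 67, 94) = 67
Root (MAX): max(65, 3, 67) = 67
MAX picks the child with the highest value: I (value 67).

I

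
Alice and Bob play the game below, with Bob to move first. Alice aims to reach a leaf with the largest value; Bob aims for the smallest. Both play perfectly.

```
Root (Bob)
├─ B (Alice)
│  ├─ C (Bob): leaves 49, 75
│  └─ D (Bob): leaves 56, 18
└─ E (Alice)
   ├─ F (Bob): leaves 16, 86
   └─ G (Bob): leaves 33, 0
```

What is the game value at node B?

49

C: min(49, 75) = 49
D: min(56, 18) = 18
B: max(49, 18) = 49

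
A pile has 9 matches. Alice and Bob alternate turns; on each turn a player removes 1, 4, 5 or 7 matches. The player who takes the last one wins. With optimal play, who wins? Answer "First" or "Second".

First

Positions where the player to move wins (W) vs loses (L):
i:   0  1  2  3  4  5  6  7  8  9
     L  W  L  W  W  W  W  W  L  W
Position 9 is W, so the first player wins.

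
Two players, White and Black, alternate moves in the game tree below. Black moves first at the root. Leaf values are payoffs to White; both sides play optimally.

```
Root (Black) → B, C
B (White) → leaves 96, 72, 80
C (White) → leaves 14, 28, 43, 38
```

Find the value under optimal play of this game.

43

B (White): max(96, 72, 80) = 96
C (White): max(14, 28, 43, 38) = 43
Root (Black): min(96, 43) = 43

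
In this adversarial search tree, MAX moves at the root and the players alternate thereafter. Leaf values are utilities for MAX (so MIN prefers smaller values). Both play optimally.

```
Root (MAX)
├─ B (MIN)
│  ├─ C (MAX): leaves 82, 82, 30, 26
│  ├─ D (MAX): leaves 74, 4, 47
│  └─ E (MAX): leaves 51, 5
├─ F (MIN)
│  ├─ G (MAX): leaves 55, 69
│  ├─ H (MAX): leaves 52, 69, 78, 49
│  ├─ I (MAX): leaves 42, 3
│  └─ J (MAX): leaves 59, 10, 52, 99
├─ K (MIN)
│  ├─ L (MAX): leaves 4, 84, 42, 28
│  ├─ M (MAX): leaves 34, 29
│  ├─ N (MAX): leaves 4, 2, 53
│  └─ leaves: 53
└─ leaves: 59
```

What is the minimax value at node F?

G: max(55, 69) = 69
H: max(52, 69, 78, 49) = 78
I: max(42, 3) = 42
J: max(59, 10, 52, 99) = 99
F: min(69, 78, 42, 99) = 42

42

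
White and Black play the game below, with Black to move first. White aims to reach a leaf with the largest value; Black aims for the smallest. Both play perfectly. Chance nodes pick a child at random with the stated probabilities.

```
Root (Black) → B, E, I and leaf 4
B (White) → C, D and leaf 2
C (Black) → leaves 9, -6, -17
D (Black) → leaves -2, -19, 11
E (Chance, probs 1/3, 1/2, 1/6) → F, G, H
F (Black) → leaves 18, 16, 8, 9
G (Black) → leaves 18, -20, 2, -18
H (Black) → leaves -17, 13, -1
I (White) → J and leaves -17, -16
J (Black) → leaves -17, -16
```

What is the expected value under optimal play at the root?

C (Black): min(9, -6, -17) = -17
D (Black): min(-2, -19, 11) = -19
B (White): max(-17, -19, 2) = 2
F (Black): min(18, 16, 8, 9) = 8
G (Black): min(18, -20, 2, -18) = -20
H (Black): min(-17, 13, -1) = -17
E (Chance): 1/3·8 + 1/2·-20 + 1/6·-17 = -10.17
J (Black): min(-17, -16) = -17
I (White): max(-17, -17, -16) = -16
Root (Black): min(2, -10.17, -16, 4) = -16

-16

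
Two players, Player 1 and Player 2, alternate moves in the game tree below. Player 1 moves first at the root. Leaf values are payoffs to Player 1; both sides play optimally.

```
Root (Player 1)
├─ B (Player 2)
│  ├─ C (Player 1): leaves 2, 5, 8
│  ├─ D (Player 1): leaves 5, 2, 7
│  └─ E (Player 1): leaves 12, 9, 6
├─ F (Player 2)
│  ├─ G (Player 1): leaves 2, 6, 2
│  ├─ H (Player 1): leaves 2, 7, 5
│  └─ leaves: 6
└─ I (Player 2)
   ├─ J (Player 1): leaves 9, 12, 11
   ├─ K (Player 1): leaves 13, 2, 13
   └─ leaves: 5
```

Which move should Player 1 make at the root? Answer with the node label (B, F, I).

C (Player 1): max(2, 5, 8) = 8
D (Player 1): max(5, 2, 7) = 7
E (Player 1): max(12, 9, 6) = 12
B (Player 2): min(8, 7, 12) = 7
G (Player 1): max(2, 6, 2) = 6
H (Player 1): max(2, 7, 5) = 7
F (Player 2): min(6, 7, 6) = 6
J (Player 1): max(9, 12, 11) = 12
K (Player 1): max(13, 2, 13) = 13
I (Player 2): min(12, 13, 5) = 5
Root (Player 1): max(7, 6, 5) = 7
Player 1 picks the child with the highest value: B (value 7).

B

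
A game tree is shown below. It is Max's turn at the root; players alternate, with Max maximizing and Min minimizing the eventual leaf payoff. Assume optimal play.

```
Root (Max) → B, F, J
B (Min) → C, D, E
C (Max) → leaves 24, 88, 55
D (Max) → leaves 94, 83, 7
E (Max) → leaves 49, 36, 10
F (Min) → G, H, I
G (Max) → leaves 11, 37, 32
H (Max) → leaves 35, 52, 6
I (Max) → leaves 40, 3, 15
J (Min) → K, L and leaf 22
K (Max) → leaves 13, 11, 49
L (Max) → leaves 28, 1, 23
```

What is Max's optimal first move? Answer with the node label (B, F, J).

B

C (Max): max(24, 88, 55) = 88
D (Max): max(94, 83, 7) = 94
E (Max): max(49, 36, 10) = 49
B (Min): min(88, 94, 49) = 49
G (Max): max(11, 37, 32) = 37
H (Max): max(35, 52, 6) = 52
I (Max): max(40, 3, 15) = 40
F (Min): min(37, 52, 40) = 37
K (Max): max(13, 11, 49) = 49
L (Max): max(28, 1, 23) = 28
J (Min): min(49, 28, 22) = 22
Root (Max): max(49, 37, 22) = 49
Max picks the child with the highest value: B (value 49).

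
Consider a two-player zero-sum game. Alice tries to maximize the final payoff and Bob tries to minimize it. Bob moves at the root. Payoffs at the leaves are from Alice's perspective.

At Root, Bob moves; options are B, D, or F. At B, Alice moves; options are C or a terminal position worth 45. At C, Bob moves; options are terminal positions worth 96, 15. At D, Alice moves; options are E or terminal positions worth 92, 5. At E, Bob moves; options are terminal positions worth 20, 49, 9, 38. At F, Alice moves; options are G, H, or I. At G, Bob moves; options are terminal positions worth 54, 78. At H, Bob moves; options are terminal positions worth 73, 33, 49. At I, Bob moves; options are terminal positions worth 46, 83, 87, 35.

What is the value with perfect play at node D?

E: min(20, 49, 9, 38) = 9
D: max(9, 92, 5) = 92

92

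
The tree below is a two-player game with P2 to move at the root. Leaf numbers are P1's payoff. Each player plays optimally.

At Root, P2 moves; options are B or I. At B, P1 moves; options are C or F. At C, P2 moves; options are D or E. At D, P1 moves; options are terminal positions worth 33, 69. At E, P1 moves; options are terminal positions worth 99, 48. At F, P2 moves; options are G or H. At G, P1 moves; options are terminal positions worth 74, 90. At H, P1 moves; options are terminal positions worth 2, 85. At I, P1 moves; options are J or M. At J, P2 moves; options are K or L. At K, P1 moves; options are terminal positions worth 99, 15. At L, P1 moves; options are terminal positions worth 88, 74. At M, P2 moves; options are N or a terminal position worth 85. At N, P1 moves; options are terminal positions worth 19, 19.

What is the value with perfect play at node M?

N: max(19, 19) = 19
M: min(19, 85) = 19

19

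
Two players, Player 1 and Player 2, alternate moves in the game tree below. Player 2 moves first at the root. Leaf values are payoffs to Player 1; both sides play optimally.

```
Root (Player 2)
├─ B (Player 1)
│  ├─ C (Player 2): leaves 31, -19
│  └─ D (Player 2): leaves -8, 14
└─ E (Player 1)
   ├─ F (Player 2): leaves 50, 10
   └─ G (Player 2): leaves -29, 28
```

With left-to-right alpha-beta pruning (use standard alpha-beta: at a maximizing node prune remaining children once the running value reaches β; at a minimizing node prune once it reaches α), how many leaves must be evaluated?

C [α=-∞,β=+∞]: v=-19
D [α=-19,β=+∞]: v=-8
B [α=-∞,β=+∞]: v=-8
F [α=-∞,β=-8]: v=10
E [α=-∞,β=-8]: v=10 after child 1 ≥ β → β-cutoff, skip 1
Root [α=-∞,β=+∞]: v=-8
Leaves evaluated: 6 of 8.

6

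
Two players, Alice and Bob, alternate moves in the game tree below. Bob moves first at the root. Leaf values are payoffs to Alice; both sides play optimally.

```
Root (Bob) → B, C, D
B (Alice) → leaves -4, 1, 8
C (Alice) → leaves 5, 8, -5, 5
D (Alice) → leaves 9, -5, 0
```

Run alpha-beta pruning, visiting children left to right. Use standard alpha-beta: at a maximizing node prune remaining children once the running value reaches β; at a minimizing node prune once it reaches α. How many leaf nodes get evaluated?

6

B [α=-∞,β=+∞]: v=8
C [α=-∞,β=8]: v=8 after child 2 ≥ β → β-cutoff, skip 2
D [α=-∞,β=8]: v=9 after child 1 ≥ β → β-cutoff, skip 2
Root [α=-∞,β=+∞]: v=8
Leaves evaluated: 6 of 10.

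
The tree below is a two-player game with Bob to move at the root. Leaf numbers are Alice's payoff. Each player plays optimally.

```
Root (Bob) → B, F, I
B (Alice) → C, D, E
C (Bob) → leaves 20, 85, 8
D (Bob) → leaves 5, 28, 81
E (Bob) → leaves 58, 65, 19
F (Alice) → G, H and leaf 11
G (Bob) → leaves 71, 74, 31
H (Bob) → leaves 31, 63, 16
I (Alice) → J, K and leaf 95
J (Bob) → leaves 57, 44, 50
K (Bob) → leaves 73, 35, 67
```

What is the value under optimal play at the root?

19

C (Bob): min(20, 85, 8) = 8
D (Bob): min(5, 28, 81) = 5
E (Bob): min(58, 65, 19) = 19
B (Alice): max(8, 5, 19) = 19
G (Bob): min(71, 74, 31) = 31
H (Bob): min(31, 63, 16) = 16
F (Alice): max(31, 16, 11) = 31
J (Bob): min(57, 44, 50) = 44
K (Bob): min(73, 35, 67) = 35
I (Alice): max(44, 35, 95) = 95
Root (Bob): min(19, 31, 95) = 19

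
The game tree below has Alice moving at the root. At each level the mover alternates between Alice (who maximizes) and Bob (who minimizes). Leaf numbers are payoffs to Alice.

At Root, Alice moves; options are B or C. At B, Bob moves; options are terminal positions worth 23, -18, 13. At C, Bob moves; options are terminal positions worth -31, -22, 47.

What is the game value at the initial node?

B (Bob): min(23, -18, 13) = -18
C (Bob): min(-31, -22, 47) = -31
Root (Alice): max(-18, -31) = -18

-18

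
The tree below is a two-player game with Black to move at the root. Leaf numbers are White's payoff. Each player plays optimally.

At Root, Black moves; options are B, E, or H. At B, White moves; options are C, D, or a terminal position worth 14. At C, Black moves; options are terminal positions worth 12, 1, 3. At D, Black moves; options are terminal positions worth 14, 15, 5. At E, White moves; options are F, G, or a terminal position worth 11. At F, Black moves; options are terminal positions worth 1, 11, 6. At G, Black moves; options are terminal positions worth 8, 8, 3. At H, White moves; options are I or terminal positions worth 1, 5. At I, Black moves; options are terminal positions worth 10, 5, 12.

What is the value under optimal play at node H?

5

I: min(10, 5, 12) = 5
H: max(5, 1, 5) = 5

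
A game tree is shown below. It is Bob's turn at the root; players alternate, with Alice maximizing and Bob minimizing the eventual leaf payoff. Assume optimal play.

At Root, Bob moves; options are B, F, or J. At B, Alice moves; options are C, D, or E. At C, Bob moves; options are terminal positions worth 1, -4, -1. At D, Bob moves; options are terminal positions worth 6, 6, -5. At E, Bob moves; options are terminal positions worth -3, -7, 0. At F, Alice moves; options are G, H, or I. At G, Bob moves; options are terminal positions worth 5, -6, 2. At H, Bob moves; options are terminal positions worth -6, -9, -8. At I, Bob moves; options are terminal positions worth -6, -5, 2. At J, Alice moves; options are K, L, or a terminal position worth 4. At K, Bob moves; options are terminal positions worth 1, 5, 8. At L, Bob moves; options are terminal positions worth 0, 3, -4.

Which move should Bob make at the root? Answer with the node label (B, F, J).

C (Bob): min(1, -4, -1) = -4
D (Bob): min(6, 6, -5) = -5
E (Bob): min(-3, -7, 0) = -7
B (Alice): max(-4, -5, -7) = -4
G (Bob): min(5, -6, 2) = -6
H (Bob): min(-6, -9, -8) = -9
I (Bob): min(-6, -5, 2) = -6
F (Alice): max(-6, -9, -6) = -6
K (Bob): min(1, 5, 8) = 1
L (Bob): min(0, 3, -4) = -4
J (Alice): max(1, -4, 4) = 4
Root (Bob): min(-4, -6, 4) = -6
Bob picks the child with the lowest value: F (value -6).

F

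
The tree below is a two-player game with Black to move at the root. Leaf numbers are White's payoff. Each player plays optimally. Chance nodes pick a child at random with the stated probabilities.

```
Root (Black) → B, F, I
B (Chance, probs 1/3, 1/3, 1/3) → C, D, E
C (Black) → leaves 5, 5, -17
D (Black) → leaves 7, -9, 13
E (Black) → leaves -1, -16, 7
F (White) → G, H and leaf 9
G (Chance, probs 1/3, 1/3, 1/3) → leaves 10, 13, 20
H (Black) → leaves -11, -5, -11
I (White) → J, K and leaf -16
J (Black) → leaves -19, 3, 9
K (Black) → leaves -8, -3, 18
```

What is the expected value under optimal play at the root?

-14

C (Black): min(5, 5, -17) = -17
D (Black): min(7, -9, 13) = -9
E (Black): min(-1, -16, 7) = -16
B (Chance): 1/3·-17 + 1/3·-9 + 1/3·-16 = -14
G (Chance): 1/3·10 + 1/3·13 + 1/3·20 = 14.33
H (Black): min(-11, -5, -11) = -11
F (White): max(14.33, -11, 9) = 14.33
J (Black): min(-19, 3, 9) = -19
K (Black): min(-8, -3, 18) = -8
I (White): max(-19, -8, -16) = -8
Root (Black): min(-14, 14.33, -8) = -14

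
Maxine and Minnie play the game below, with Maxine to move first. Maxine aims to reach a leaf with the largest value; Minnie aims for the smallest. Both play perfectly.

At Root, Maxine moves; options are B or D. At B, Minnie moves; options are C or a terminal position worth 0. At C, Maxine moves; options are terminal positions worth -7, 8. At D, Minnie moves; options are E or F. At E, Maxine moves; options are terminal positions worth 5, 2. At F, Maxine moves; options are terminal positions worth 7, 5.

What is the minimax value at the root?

5

C (Maxine): max(-7, 8) = 8
B (Minnie): min(8, 0) = 0
E (Maxine): max(5, 2) = 5
F (Maxine): max(7, 5) = 7
D (Minnie): min(5, 7) = 5
Root (Maxine): max(0, 5) = 5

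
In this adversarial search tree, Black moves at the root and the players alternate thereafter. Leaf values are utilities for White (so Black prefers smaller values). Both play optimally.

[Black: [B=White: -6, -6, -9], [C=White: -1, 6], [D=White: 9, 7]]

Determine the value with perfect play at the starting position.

B (White): max(-6, -6, -9) = -6
C (White): max(-1, 6) = 6
D (White): max(9, 7) = 9
Root (Black): min(-6, 6, 9) = -6

-6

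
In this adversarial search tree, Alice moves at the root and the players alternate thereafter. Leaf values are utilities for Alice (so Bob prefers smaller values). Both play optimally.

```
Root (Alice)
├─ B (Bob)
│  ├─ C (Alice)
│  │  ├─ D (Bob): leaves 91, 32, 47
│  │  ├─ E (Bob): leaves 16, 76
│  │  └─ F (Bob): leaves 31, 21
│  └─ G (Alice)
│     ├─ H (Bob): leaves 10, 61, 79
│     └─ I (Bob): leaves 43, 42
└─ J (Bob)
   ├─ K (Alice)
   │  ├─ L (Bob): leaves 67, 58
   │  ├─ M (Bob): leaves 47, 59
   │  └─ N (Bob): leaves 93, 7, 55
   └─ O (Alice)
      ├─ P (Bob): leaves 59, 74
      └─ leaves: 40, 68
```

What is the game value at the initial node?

58

D (Bob): min(91, 32, 47) = 32
E (Bob): min(16, 76) = 16
F (Bob): min(31, 21) = 21
C (Alice): max(32, 16, 21) = 32
H (Bob): min(10, 61, 79) = 10
I (Bob): min(43, 42) = 42
G (Alice): max(10, 42) = 42
B (Bob): min(32, 42) = 32
L (Bob): min(67, 58) = 58
M (Bob): min(47, 59) = 47
N (Bob): min(93, 7, 55) = 7
K (Alice): max(58, 47, 7) = 58
P (Bob): min(59, 74) = 59
O (Alice): max(59, 40, 68) = 68
J (Bob): min(58, 68) = 58
Root (Alice): max(32, 58) = 58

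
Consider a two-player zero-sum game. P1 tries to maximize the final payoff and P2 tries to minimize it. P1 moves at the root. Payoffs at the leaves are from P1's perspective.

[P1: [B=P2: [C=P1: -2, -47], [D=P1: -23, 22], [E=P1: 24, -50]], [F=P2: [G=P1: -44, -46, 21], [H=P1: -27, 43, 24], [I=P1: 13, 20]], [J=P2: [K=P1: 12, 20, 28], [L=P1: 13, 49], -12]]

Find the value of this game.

20

C (P1): max(-2, -47) = -2
D (P1): max(-23, 22) = 22
E (P1): max(24, -50) = 24
B (P2): min(-2, 22, 24) = -2
G (P1): max(-44, -46, 21) = 21
H (P1): max(-27, 43, 24) = 43
I (P1): max(13, 20) = 20
F (P2): min(21, 43, 20) = 20
K (P1): max(12, 20, 28) = 28
L (P1): max(13, 49) = 49
J (P2): min(28, 49, -12) = -12
Root (P1): max(-2, 20, -12) = 20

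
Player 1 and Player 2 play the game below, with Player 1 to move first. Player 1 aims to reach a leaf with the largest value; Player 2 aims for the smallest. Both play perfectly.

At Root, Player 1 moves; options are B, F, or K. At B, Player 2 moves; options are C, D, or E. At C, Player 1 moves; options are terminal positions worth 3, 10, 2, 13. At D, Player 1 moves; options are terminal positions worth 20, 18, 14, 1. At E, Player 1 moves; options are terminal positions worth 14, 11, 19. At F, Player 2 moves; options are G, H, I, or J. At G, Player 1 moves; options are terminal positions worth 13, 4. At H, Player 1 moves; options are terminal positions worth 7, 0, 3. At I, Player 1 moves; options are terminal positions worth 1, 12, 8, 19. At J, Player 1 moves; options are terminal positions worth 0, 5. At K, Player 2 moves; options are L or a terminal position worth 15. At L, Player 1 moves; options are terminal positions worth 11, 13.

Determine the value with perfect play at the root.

13

C (Player 1): max(3, 10, 2, 13) = 13
D (Player 1): max(20, 18, 14, 1) = 20
E (Player 1): max(14, 11, 19) = 19
B (Player 2): min(13, 20, 19) = 13
G (Player 1): max(13, 4) = 13
H (Player 1): max(7, 0, 3) = 7
I (Player 1): max(1, 12, 8, 19) = 19
J (Player 1): max(0, 5) = 5
F (Player 2): min(13, 7, 19, 5) = 5
L (Player 1): max(11, 13) = 13
K (Player 2): min(13, 15) = 13
Root (Player 1): max(13, 5, 13) = 13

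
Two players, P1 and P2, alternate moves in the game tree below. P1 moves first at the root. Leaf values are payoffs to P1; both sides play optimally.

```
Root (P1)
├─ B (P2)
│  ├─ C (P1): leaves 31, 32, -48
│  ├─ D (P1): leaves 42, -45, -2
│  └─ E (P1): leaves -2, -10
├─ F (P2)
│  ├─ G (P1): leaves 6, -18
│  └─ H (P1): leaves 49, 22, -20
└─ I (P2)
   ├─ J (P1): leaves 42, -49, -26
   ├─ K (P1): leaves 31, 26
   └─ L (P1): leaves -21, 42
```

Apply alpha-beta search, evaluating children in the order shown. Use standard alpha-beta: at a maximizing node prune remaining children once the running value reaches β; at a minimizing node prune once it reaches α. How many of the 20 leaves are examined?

C [α=-∞,β=+∞]: v=32
D [α=-∞,β=32]: v=42 after child 1 ≥ β → β-cutoff, skip 2
E [α=-∞,β=32]: v=-2
B [α=-∞,β=+∞]: v=-2
G [α=-2,β=+∞]: v=6
H [α=-2,β=6]: v=49 after child 1 ≥ β → β-cutoff, skip 2
F [α=-2,β=+∞]: v=6
J [α=6,β=+∞]: v=42
K [α=6,β=42]: v=31
L [α=6,β=31]: v=42
I [α=6,β=+∞]: v=31
Root [α=-∞,β=+∞]: v=31
Leaves evaluated: 16 of 20.

16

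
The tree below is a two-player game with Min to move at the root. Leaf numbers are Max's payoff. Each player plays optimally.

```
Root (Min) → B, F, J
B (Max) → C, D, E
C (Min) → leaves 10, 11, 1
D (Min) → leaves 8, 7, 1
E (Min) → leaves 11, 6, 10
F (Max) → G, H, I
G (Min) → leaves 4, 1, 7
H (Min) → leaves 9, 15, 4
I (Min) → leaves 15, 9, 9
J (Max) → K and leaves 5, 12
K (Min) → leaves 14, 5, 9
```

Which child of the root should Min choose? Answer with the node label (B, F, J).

C (Min): min(10, 11, 1) = 1
D (Min): min(8, 7, 1) = 1
E (Min): min(11, 6, 10) = 6
B (Max): max(1, 1, 6) = 6
G (Min): min(4, 1, 7) = 1
H (Min): min(9, 15, 4) = 4
I (Min): min(15, 9, 9) = 9
F (Max): max(1, 4, 9) = 9
K (Min): min(14, 5, 9) = 5
J (Max): max(5, 5, 12) = 12
Root (Min): min(6, 9, 12) = 6
Min picks the child with the lowest value: B (value 6).

B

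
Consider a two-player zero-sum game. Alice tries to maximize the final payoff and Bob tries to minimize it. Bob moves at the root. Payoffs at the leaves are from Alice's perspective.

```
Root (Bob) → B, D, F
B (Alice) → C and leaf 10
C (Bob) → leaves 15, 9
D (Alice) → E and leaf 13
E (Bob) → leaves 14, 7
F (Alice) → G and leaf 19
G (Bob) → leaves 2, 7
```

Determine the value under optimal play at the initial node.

C (Bob): min(15, 9) = 9
B (Alice): max(9, 10) = 10
E (Bob): min(14, 7) = 7
D (Alice): max(7, 13) = 13
G (Bob): min(2, 7) = 2
F (Alice): max(2, 19) = 19
Root (Bob): min(10, 13, 19) = 10

10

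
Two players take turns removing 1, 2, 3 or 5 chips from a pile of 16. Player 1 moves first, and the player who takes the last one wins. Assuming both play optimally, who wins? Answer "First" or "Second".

Second

Compute winning (W) and losing (L) positions by backward induction:
i:   0  1  2  3  4  5  6  7  8  9 10 11 12 13 14 15 16
     L  W  W  W  L  W  W  W  L  W  W  W  L  W  W  W  L
Position 16 is L, so the second player wins.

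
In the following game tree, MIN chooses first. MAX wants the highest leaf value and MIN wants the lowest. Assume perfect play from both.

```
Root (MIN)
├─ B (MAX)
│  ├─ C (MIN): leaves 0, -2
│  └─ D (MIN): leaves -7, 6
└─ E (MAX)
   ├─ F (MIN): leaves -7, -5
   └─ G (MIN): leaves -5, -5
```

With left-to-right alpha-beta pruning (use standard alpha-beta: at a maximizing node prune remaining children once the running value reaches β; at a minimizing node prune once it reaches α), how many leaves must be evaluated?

7

C [α=-∞,β=+∞]: v=-2
D [α=-2,β=+∞]: v=-7 after child 1 ≤ α → α-cutoff, skip 1
B [α=-∞,β=+∞]: v=-2
F [α=-∞,β=-2]: v=-7
G [α=-7,β=-2]: v=-5
E [α=-∞,β=-2]: v=-5
Root [α=-∞,β=+∞]: v=-5
Leaves evaluated: 7 of 8.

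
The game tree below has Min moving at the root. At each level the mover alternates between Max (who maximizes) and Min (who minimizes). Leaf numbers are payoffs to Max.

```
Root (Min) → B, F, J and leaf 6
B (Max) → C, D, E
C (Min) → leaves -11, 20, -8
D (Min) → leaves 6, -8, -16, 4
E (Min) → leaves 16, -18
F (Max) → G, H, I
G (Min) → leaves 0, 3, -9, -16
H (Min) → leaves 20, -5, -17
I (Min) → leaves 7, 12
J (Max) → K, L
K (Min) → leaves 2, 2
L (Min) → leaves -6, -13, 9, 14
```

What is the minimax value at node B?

C: min(-11, 20, -8) = -11
D: min(6, -8, -16, 4) = -16
E: min(16, -18) = -18
B: max(-11, -16, -18) = -11

-11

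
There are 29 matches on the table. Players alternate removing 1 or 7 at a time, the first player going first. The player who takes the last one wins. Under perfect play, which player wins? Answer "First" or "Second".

Mark each pile size as W (mover wins) or L (mover loses):
i:   0  1  2  3  4  5  6  7  8  9 10 11 12 13 14 15 16 17 18 19 20 21 22 23 24 25 26 27 28 29
     L  W  L  W  L  W  L  W  L  W  L  W  L  W  L  W  L  W  L  W  L  W  L  W  L  W  L  W  L  W
Position 29 is W, so the first player wins.

First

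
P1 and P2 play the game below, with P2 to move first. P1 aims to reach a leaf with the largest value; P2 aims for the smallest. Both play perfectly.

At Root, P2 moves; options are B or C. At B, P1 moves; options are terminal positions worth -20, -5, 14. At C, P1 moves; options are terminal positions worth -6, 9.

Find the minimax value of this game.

B (P1): max(-20, -5, 14) = 14
C (P1): max(-6, 9) = 9
Root (P2): min(14, 9) = 9

9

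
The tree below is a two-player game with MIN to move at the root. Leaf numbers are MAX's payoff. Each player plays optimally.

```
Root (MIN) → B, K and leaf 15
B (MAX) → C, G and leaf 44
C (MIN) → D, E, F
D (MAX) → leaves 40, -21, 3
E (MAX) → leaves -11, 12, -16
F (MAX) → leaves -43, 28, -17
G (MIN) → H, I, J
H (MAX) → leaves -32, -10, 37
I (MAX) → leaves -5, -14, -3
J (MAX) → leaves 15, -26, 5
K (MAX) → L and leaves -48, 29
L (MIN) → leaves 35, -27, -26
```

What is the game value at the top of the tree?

15

D (MAX): max(40, -21, 3) = 40
E (MAX): max(-11, 12, -16) = 12
F (MAX): max(-43, 28, -17) = 28
C (MIN): min(40, 12, 28) = 12
H (MAX): max(-32, -10, 37) = 37
I (MAX): max(-5, -14, -3) = -3
J (MAX): max(15, -26, 5) = 15
G (MIN): min(37, -3, 15) = -3
B (MAX): max(12, -3, 44) = 44
L (MIN): min(35, -27, -26) = -27
K (MAX): max(-27, -48, 29) = 29
Root (MIN): min(44, 29, 15) = 15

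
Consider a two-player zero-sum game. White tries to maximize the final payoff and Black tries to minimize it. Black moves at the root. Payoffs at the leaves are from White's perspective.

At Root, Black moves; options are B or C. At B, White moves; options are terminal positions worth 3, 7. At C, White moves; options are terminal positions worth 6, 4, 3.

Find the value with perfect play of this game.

B (White): max(3, 7) = 7
C (White): max(6, 4, 3) = 6
Root (Black): min(7, 6) = 6

6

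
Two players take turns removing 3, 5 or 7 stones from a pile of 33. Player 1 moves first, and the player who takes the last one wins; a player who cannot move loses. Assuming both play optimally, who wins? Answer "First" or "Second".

Mark each pile size as W (mover wins) or L (mover loses):
i:   0  1  2  3  4  5  6  7  8  9 10 11 12 13 14 15 16 17 18 19 20 21 22 23 24 25 26 27 28 29 30 31 32 33
     L  L  L  W  W  W  W  W  W  W  L  L  L  W  W  W  W  W  W  W  L  L  L  W  W  W  W  W  W  W  L  L  L  W
Position 33 is W, so the first player wins.

First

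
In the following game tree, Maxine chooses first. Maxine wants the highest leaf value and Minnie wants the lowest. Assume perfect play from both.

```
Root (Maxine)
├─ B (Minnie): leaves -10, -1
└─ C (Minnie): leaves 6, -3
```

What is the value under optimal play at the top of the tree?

B (Minnie): min(-10, -1) = -10
C (Minnie): min(6, -3) = -3
Root (Maxine): max(-10, -3) = -3

-3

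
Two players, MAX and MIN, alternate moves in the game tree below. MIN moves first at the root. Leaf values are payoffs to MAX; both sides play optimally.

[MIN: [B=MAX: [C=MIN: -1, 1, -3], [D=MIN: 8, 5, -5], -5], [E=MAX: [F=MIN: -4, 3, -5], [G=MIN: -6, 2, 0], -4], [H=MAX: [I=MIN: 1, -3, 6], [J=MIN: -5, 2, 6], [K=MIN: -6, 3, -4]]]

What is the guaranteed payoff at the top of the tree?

-4

C (MIN): min(-1, 1, -3) = -3
D (MIN): min(8, 5, -5) = -5
B (MAX): max(-3, -5, -5) = -3
F (MIN): min(-4, 3, -5) = -5
G (MIN): min(-6, 2, 0) = -6
E (MAX): max(-5, -6, -4) = -4
I (MIN): min(1, -3, 6) = -3
J (MIN): min(-5, 2, 6) = -5
K (MIN): min(-6, 3, -4) = -6
H (MAX): max(-3, -5, -6) = -3
Root (MIN): min(-3, -4, -3) = -4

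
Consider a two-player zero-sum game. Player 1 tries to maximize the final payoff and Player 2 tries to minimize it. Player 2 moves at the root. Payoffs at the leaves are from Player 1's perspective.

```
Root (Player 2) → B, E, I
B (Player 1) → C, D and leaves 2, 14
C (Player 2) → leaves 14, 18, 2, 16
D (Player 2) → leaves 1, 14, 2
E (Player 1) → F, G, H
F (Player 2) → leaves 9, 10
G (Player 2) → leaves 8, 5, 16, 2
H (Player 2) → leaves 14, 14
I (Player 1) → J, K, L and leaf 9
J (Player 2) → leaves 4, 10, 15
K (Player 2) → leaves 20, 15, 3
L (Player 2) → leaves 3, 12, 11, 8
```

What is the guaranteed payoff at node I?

J: min(4, 10, 15) = 4
K: min(20, 15, 3) = 3
L: min(3, 12, 11, 8) = 3
I: max(4, 3, 3, 9) = 9

9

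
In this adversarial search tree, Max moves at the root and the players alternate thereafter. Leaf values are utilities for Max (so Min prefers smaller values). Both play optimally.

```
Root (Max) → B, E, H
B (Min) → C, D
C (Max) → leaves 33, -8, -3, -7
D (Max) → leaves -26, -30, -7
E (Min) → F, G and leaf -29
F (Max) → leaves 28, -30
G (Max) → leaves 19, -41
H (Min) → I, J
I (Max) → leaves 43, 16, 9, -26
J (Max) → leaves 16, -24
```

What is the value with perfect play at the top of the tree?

C (Max): max(33, -8, -3, -7) = 33
D (Max): max(-26, -30, -7) = -7
B (Min): min(33, -7) = -7
F (Max): max(28, -30) = 28
G (Max): max(19, -41) = 19
E (Min): min(28, 19, -29) = -29
I (Max): max(43, 16, 9, -26) = 43
J (Max): max(16, -24) = 16
H (Min): min(43, 16) = 16
Root (Max): max(-7, -29, 16) = 16

16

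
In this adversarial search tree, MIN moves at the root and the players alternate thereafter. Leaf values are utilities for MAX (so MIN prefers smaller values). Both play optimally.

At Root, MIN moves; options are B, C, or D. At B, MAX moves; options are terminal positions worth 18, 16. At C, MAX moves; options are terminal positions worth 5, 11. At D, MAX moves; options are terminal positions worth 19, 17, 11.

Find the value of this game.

B (MAX): max(18, 16) = 18
C (MAX): max(5, 11) = 11
D (MAX): max(19, 17, 11) = 19
Root (MIN): min(18, 11, 19) = 11

11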